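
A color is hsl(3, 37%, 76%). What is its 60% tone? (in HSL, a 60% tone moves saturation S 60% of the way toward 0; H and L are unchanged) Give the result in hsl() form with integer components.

hsl(3, 15%, 76%)

S moves 60% from 37 toward 0: 37 − 22.2 = 14.8 → 15.
H and L are unchanged.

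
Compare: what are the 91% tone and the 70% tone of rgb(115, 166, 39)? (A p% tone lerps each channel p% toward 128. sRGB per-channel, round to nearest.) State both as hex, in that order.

#7F8378, #7C8B65

91% tone:
  R: 115 + 11.83 = 126.83 → 127
  G: 166 + 0.91×(128−166) = 166 − 34.58 = 131.42 → 131
  B: 39 + 0.91×(128−39) = 39 + 80.99 = 119.99 → 120
  → #7F8378
70% tone:
  R: 115 + 0.7×(128−115) = 115 + 9.1 = 124.1 → 124
  G: 166 + 0.7×(128−166) = 166 − 26.6 = 139.4 → 139
  B: 39 + 0.7×(128−39) = 39 + 62.3 = 101.3 → 101
  → #7C8B65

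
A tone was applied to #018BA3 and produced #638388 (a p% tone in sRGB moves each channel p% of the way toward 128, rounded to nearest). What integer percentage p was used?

77%

#018BA3 is rgb(1, 139, 163); #638388 is rgb(99, 131, 136).
On the R channel (widest range): 99 ≈ 1 + (p/100)(128 − 1), so p ≈ 100×(99 − 1)/(128 − 1) = 9800/127 = 77.17.
p = 77 reproduces all three channels after rounding.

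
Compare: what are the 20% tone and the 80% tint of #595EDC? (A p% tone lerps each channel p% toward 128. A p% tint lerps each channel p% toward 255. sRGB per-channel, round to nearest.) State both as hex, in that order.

#595EDC is rgb(89, 94, 220).
20% tone:
  R: 89 + 0.2×(128−89) = 89 + 7.8 = 96.8 → 97
  G: 94 + 6.8 = 100.8 → 101
  B: 220 + 0.2×(128−220) = 220 − 18.4 = 201.6 → 202
  → #6165CA
80% tint:
  R: 89 + 132.8 = 221.8 → 222
  G: 94 + 0.8×(255−94) = 94 + 128.8 = 222.8 → 223
  B: 220 + 0.8×(255−220) = 220 + 28 = 248 → 248
  → #DEDFF8

#6165CA, #DEDFF8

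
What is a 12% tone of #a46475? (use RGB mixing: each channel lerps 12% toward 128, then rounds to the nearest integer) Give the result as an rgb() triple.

#a46475 is rgb(164, 100, 117).
A 12% tone moves each channel 12% toward 128:
  R: 164 + 0.12×(128−164) = 164 − 4.32 = 159.68 → 160
  G: 100 + 0.12×(128−100) = 100 + 3.36 = 103.36 → 103
  B: 117 + 0.12×(128−117) = 117 + 1.32 = 118.32 → 118

rgb(160, 103, 118)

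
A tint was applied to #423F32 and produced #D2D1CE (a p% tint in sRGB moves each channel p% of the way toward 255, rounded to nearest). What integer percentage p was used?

#423F32 is rgb(66, 63, 50); #D2D1CE is rgb(210, 209, 206).
On the B channel (widest range): 206 ≈ 50 + (p/100)(255 − 50), so p ≈ 100×(206 − 50)/(255 − 50) = 15600/205 = 76.10.
p = 76 reproduces all three channels after rounding.

76%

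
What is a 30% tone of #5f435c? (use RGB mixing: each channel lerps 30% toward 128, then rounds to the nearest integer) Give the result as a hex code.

#5f435c is rgb(95, 67, 92).
Per channel, c → c + 0.3(128 − c):
  R: 95 + 0.3×(128−95) = 95 + 9.9 = 104.9 → 105
  G: 67 + 0.3×(128−67) = 67 + 18.3 = 85.3 → 85
  B: 92 + 10.8 = 102.8 → 103
rgb(105, 85, 103) = #695567.

#695567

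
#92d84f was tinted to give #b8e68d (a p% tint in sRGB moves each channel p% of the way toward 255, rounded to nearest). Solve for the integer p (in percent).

35%

#92d84f is rgb(146, 216, 79); #b8e68d is rgb(184, 230, 141).
On the B channel (widest range): 141 ≈ 79 + (p/100)(255 − 79), so p ≈ 100×(141 − 79)/(255 − 79) = 6200/176 = 35.23.
p = 35 reproduces all three channels after rounding.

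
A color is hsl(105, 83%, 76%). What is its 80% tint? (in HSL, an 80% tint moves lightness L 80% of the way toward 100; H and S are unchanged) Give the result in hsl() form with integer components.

L moves 80% from 76 toward 100: 76 + 19.2 = 95.2 → 95.
H and S are unchanged.

hsl(105, 83%, 95%)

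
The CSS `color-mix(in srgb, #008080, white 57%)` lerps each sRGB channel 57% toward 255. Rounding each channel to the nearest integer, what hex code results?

#91c8c8

#008080 is rgb(0, 128, 128).
A 57% tint moves each channel 57% toward 255:
  R: 0 + 145.35 = 145.35 → 145
  G: 128 + 0.57×(255−128) = 128 + 72.39 = 200.39 → 200
  B: 128 + 72.39 = 200.39 → 200
rgb(145, 200, 200) = #91c8c8.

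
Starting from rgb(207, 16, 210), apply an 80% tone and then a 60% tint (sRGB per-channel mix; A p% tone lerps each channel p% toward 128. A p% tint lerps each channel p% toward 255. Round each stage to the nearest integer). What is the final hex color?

#d3c3d3

Per channel, c → c + 0.8(128 − c):
  R: 207 + 0.8×(128−207) = 207 − 63.2 = 143.8 → 144
  G: 16 + 89.6 = 105.6 → 106
  B: 210 − 65.6 = 144.4 → 144
After the tone: rgb(144, 106, 144) = #906a90.
Lerp each channel 60% toward 255:
  R: 144 + 0.6×(255−144) = 144 + 66.6 = 210.6 → 211
  G: 106 + 0.6×(255−106) = 106 + 89.4 = 195.4 → 195
  B: 144 + 0.6×(255−144) = 144 + 66.6 = 210.6 → 211
rgb(211, 195, 211) = #d3c3d3.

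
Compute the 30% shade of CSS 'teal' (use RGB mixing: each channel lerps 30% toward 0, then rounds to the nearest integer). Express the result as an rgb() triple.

CSS teal is rgb(0, 128, 128).
Per channel, c → c + 0.3(0 − c):
  R: 0 + 0.3×(0−0) = 0 + 0 = 0 → 0
  G: 128 + 0.3×(0−128) = 128 − 38.4 = 89.6 → 90
  B: 128 + 0.3×(0−128) = 128 − 38.4 = 89.6 → 90

rgb(0, 90, 90)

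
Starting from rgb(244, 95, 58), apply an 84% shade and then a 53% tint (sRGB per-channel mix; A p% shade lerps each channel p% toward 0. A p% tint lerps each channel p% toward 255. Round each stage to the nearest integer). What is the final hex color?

#998E8B

An 84% shade moves each channel 84% toward 0:
  R: 244 − 204.96 = 39.04 → 39
  G: 95 − 79.8 = 15.2 → 15
  B: 58 + 0.84×(0−58) = 58 − 48.72 = 9.28 → 9
After the shade: rgb(39, 15, 9) = #270F09.
A 53% tint moves each channel 53% toward 255:
  R: 39 + 114.48 = 153.48 → 153
  G: 15 + 127.2 = 142.2 → 142
  B: 9 + 0.53×(255−9) = 9 + 130.38 = 139.38 → 139
rgb(153, 142, 139) = #998E8B.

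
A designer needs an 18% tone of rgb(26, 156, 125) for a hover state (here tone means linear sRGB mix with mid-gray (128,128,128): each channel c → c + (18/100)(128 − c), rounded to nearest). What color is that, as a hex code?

Lerp each channel 18% toward 128:
  R: 26 + 0.18×(128−26) = 26 + 18.36 = 44.36 → 44
  G: 156 + 0.18×(128−156) = 156 − 5.04 = 150.96 → 151
  B: 125 + 0.18×(128−125) = 125 + 0.54 = 125.54 → 126
rgb(44, 151, 126) = #2C977E.

#2C977E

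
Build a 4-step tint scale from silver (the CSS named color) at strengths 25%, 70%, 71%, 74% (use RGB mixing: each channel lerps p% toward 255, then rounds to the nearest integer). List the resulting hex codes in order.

CSS silver is rgb(192, 192, 192).
25%: (192 + 15.75 = 207.75→208, 192 + 15.75 = 207.75→208, 192 + 15.75 = 207.75→208) → #D0D0D0
70%: (192 + 44.1 = 236.1→236, 192 + 44.1 = 236.1→236, 192 + 44.1 = 236.1→236) → #ECECEC
71%: (192 + 44.73 = 236.73→237, 192 + 44.73 = 236.73→237, 192 + 44.73 = 236.73→237) → #EDEDED
74%: (192 + 46.62 = 238.62→239, 192 + 46.62 = 238.62→239, 192 + 46.62 = 238.62→239) → #EFEFEF

#D0D0D0, #ECECEC, #EDEDED, #EFEFEF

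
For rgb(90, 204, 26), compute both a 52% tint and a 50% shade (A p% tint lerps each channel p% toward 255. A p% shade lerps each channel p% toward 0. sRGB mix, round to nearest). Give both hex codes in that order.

#B0E791, #2D660D

52% tint:
  R: 90 + 0.52×(255−90) = 90 + 85.8 = 175.8 → 176
  G: 204 + 0.52×(255−204) = 204 + 26.52 = 230.52 → 231
  B: 26 + 0.52×(255−26) = 26 + 119.08 = 145.08 → 145
  → #B0E791
50% shade:
  R: 90 − 45 = 45 → 45
  G: 204 + 0.5×(0−204) = 204 − 102 = 102 → 102
  B: 26 + 0.5×(0−26) = 26 − 13 = 13 → 13
  → #2D660D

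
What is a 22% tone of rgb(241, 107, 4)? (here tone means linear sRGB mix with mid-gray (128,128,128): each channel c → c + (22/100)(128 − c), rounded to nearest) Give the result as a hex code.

#D8701F

Lerp each channel 22% toward 128:
  R: 241 + 0.22×(128−241) = 241 − 24.86 = 216.14 → 216
  G: 107 + 0.22×(128−107) = 107 + 4.62 = 111.62 → 112
  B: 4 + 0.22×(128−4) = 4 + 27.28 = 31.28 → 31
rgb(216, 112, 31) = #D8701F.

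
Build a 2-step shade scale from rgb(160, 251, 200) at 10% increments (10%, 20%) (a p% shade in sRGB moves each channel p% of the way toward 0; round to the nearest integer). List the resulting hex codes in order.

10%: (160 − 16 = 144→144, 251 − 25.1 = 225.9→226, 200 − 20 = 180→180) → #90e2b4
20%: (160 − 32 = 128→128, 251 − 50.2 = 200.8→201, 200 − 40 = 160→160) → #80c9a0

#90e2b4, #80c9a0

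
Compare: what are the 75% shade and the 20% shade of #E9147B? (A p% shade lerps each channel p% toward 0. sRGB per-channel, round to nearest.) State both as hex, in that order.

#3A051F, #BA1062

#E9147B is rgb(233, 20, 123).
75% shade:
  R: 233 − 174.75 = 58.25 → 58
  G: 20 + 0.75×(0−20) = 20 − 15 = 5 → 5
  B: 123 − 92.25 = 30.75 → 31
  → #3A051F
20% shade:
  R: 233 + 0.2×(0−233) = 233 − 46.6 = 186.4 → 186
  G: 20 − 4 = 16 → 16
  B: 123 + 0.2×(0−123) = 123 − 24.6 = 98.4 → 98
  → #BA1062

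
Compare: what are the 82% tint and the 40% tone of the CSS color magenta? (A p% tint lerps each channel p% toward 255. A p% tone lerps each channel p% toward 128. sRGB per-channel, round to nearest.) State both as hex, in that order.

CSS magenta is rgb(255, 0, 255).
82% tint:
  R: 255 + 0.82×(255−255) = 255 + 0 = 255 → 255
  G: 0 + 209.1 = 209.1 → 209
  B: 255 + 0.82×(255−255) = 255 + 0 = 255 → 255
  → #FFD1FF
40% tone:
  R: 255 + 0.4×(128−255) = 255 − 50.8 = 204.2 → 204
  G: 0 + 51.2 = 51.2 → 51
  B: 255 − 50.8 = 204.2 → 204
  → #CC33CC

#FFD1FF, #CC33CC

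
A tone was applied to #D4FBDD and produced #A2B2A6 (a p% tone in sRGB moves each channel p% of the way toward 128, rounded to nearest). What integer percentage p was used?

#D4FBDD is rgb(212, 251, 221); #A2B2A6 is rgb(162, 178, 166).
On the G channel (widest range): 178 ≈ 251 + (p/100)(128 − 251), so p ≈ 100×(178 − 251)/(128 − 251) = -7300/-123 = 59.35.
p = 59 reproduces all three channels after rounding.

59%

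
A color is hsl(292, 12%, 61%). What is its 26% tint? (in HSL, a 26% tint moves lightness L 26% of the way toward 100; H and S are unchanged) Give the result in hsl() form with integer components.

hsl(292, 12%, 71%)

L moves 26% from 61 toward 100: 61 + 10.14 = 71.14 → 71.
H and S are unchanged.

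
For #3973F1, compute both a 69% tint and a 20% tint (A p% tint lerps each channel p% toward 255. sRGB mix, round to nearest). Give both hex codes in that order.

#C2D4FB, #618FF4

#3973F1 is rgb(57, 115, 241).
69% tint:
  R: 57 + 0.69×(255−57) = 57 + 136.62 = 193.62 → 194
  G: 115 + 0.69×(255−115) = 115 + 96.6 = 211.6 → 212
  B: 241 + 0.69×(255−241) = 241 + 9.66 = 250.66 → 251
  → #C2D4FB
20% tint:
  R: 57 + 0.2×(255−57) = 57 + 39.6 = 96.6 → 97
  G: 115 + 0.2×(255−115) = 115 + 28 = 143 → 143
  B: 241 + 0.2×(255−241) = 241 + 2.8 = 243.8 → 244
  → #618FF4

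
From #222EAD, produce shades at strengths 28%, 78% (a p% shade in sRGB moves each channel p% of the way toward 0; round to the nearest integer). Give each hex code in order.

#18217D, #070A26

#222EAD is rgb(34, 46, 173).
28%: (34 − 9.52 = 24.48→24, 46 − 12.88 = 33.12→33, 173 − 48.44 = 124.56→125) → #18217D
78%: (34 − 26.52 = 7.48→7, 46 − 35.88 = 10.12→10, 173 − 134.94 = 38.06→38) → #070A26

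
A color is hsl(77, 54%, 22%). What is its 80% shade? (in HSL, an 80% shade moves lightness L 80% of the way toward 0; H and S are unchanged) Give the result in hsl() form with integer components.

hsl(77, 54%, 4%)

L moves 80% from 22 toward 0: 22 − 17.6 = 4.4 → 4.
H and S are unchanged.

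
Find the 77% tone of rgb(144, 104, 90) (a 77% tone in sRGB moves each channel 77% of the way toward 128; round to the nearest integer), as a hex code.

#847A77

A 77% tone moves each channel 77% toward 128:
  R: 144 − 12.32 = 131.68 → 132
  G: 104 + 0.77×(128−104) = 104 + 18.48 = 122.48 → 122
  B: 90 + 29.26 = 119.26 → 119
rgb(132, 122, 119) = #847A77.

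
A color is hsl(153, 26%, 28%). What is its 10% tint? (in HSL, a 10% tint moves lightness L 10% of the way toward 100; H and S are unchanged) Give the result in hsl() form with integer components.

hsl(153, 26%, 35%)

L moves 10% from 28 toward 100: 28 + 7.2 = 35.2 → 35.
H and S are unchanged.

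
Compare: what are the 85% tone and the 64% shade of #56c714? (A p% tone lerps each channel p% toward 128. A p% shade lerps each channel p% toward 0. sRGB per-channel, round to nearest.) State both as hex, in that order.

#7a8b70, #1f4807

#56c714 is rgb(86, 199, 20).
85% tone:
  R: 86 + 0.85×(128−86) = 86 + 35.7 = 121.7 → 122
  G: 199 + 0.85×(128−199) = 199 − 60.35 = 138.65 → 139
  B: 20 + 0.85×(128−20) = 20 + 91.8 = 111.8 → 112
  → #7a8b70
64% shade:
  R: 86 + 0.64×(0−86) = 86 − 55.04 = 30.96 → 31
  G: 199 + 0.64×(0−199) = 199 − 127.36 = 71.64 → 72
  B: 20 + 0.64×(0−20) = 20 − 12.8 = 7.2 → 7
  → #1f4807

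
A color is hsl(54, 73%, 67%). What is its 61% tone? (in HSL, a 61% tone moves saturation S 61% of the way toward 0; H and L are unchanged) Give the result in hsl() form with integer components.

hsl(54, 28%, 67%)

S moves 61% from 73 toward 0: 73 − 44.53 = 28.47 → 28.
H and L are unchanged.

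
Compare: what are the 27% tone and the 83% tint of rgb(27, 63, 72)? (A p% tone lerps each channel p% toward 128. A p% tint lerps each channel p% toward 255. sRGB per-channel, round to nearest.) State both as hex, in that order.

27% tone:
  R: 27 + 27.27 = 54.27 → 54
  G: 63 + 0.27×(128−63) = 63 + 17.55 = 80.55 → 81
  B: 72 + 15.12 = 87.12 → 87
  → #365157
83% tint:
  R: 27 + 0.83×(255−27) = 27 + 189.24 = 216.24 → 216
  G: 63 + 0.83×(255−63) = 63 + 159.36 = 222.36 → 222
  B: 72 + 0.83×(255−72) = 72 + 151.89 = 223.89 → 224
  → #D8DEE0

#365157, #D8DEE0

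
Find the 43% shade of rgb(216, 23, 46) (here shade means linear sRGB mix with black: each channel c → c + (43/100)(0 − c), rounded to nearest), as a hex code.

Lerp each channel 43% toward 0:
  R: 216 − 92.88 = 123.12 → 123
  G: 23 − 9.89 = 13.11 → 13
  B: 46 + 0.43×(0−46) = 46 − 19.78 = 26.22 → 26
rgb(123, 13, 26) = #7B0D1A.

#7B0D1A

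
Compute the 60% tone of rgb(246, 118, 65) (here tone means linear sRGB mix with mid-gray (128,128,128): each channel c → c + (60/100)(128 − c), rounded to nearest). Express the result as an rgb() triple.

rgb(175, 124, 103)

A 60% tone moves each channel 60% toward 128:
  R: 246 − 70.8 = 175.2 → 175
  G: 118 + 0.6×(128−118) = 118 + 6 = 124 → 124
  B: 65 + 37.8 = 102.8 → 103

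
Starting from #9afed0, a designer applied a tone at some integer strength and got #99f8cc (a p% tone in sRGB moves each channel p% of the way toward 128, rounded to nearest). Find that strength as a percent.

#9afed0 is rgb(154, 254, 208); #99f8cc is rgb(153, 248, 204).
On the G channel (widest range): 248 ≈ 254 + (p/100)(128 − 254), so p ≈ 100×(248 − 254)/(128 − 254) = -600/-126 = 4.76.
p = 5 reproduces all three channels after rounding.

5%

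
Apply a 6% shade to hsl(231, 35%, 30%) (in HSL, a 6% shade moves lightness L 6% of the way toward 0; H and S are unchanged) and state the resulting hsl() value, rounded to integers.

hsl(231, 35%, 28%)

L moves 6% from 30 toward 0: 30 − 1.8 = 28.2 → 28.
H and S are unchanged.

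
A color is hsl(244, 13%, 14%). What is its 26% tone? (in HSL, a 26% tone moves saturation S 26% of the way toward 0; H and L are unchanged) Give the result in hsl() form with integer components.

hsl(244, 10%, 14%)

S moves 26% from 13 toward 0: 13 − 3.38 = 9.62 → 10.
H and L are unchanged.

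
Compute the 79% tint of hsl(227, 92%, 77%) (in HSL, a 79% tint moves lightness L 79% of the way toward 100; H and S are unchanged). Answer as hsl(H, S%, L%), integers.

L moves 79% from 77 toward 100: 77 + 18.17 = 95.17 → 95.
H and S are unchanged.

hsl(227, 92%, 95%)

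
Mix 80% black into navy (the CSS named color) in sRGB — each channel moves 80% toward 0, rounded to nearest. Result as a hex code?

CSS navy is rgb(0, 0, 128).
An 80% shade moves each channel 80% toward 0:
  R: 0 + 0.8×(0−0) = 0 + 0 = 0 → 0
  G: 0 + 0 = 0 → 0
  B: 128 + 0.8×(0−128) = 128 − 102.4 = 25.6 → 26
rgb(0, 0, 26) = #00001A.

#00001A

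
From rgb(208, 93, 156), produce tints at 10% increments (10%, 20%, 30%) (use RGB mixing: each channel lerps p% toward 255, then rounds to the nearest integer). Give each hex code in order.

#d56da6, #d97db0, #de8eba

10%: (208 + 4.7 = 212.7→213, 93 + 16.2 = 109.2→109, 156 + 9.9 = 165.9→166) → #d56da6
20%: (208 + 9.4 = 217.4→217, 93 + 32.4 = 125.4→125, 156 + 19.8 = 175.8→176) → #d97db0
30%: (208 + 14.1 = 222.1→222, 93 + 48.6 = 141.6→142, 156 + 29.7 = 185.7→186) → #de8eba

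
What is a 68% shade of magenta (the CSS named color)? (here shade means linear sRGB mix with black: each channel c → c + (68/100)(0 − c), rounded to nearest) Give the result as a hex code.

#520052

CSS magenta is rgb(255, 0, 255).
Lerp each channel 68% toward 0:
  R: 255 + 0.68×(0−255) = 255 − 173.4 = 81.6 → 82
  G: 0 + 0.68×(0−0) = 0 + 0 = 0 → 0
  B: 255 + 0.68×(0−255) = 255 − 173.4 = 81.6 → 82
rgb(82, 0, 82) = #520052.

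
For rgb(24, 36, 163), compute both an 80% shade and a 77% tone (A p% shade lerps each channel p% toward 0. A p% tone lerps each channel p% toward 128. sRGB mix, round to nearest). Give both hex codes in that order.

#050721, #686B88

80% shade:
  R: 24 − 19.2 = 4.8 → 5
  G: 36 + 0.8×(0−36) = 36 − 28.8 = 7.2 → 7
  B: 163 + 0.8×(0−163) = 163 − 130.4 = 32.6 → 33
  → #050721
77% tone:
  R: 24 + 0.77×(128−24) = 24 + 80.08 = 104.08 → 104
  G: 36 + 0.77×(128−36) = 36 + 70.84 = 106.84 → 107
  B: 163 − 26.95 = 136.05 → 136
  → #686B88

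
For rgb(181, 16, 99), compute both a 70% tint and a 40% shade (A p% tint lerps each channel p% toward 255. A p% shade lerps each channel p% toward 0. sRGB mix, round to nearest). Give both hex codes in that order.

#E9B7D0, #6D0A3B

70% tint:
  R: 181 + 0.7×(255−181) = 181 + 51.8 = 232.8 → 233
  G: 16 + 0.7×(255−16) = 16 + 167.3 = 183.3 → 183
  B: 99 + 109.2 = 208.2 → 208
  → #E9B7D0
40% shade:
  R: 181 + 0.4×(0−181) = 181 − 72.4 = 108.6 → 109
  G: 16 + 0.4×(0−16) = 16 − 6.4 = 9.6 → 10
  B: 99 − 39.6 = 59.4 → 59
  → #6D0A3B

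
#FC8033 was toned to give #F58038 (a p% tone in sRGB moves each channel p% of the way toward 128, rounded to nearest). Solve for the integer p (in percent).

6%

#FC8033 is rgb(252, 128, 51); #F58038 is rgb(245, 128, 56).
On the R channel (widest range): 245 ≈ 252 + (p/100)(128 − 252), so p ≈ 100×(245 − 252)/(128 − 252) = -700/-124 = 5.65.
p = 6 reproduces all three channels after rounding.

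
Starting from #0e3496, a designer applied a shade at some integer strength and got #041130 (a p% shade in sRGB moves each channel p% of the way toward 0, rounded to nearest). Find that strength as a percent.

#0e3496 is rgb(14, 52, 150); #041130 is rgb(4, 17, 48).
On the B channel (widest range): 48 ≈ 150 + (p/100)(0 − 150), so p ≈ 100×(48 − 150)/(0 − 150) = -10200/-150 = 68.00.
p = 68 reproduces all three channels after rounding.

68%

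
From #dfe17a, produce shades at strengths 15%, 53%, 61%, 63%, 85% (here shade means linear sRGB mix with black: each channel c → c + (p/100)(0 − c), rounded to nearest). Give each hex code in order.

#bebf68, #696a39, #575830, #53532d, #212212

#dfe17a is rgb(223, 225, 122).
15%: (223 − 33.45 = 189.55→190, 225 − 33.75 = 191.25→191, 122 − 18.3 = 103.7→104) → #bebf68
53%: (223 − 118.19 = 104.81→105, 225 − 119.25 = 105.75→106, 122 − 64.66 = 57.34→57) → #696a39
61%: (223 − 136.03 = 86.97→87, 225 − 137.25 = 87.75→88, 122 − 74.42 = 47.58→48) → #575830
63%: (223 − 140.49 = 82.51→83, 225 − 141.75 = 83.25→83, 122 − 76.86 = 45.14→45) → #53532d
85%: (223 − 189.55 = 33.45→33, 225 − 191.25 = 33.75→34, 122 − 103.7 = 18.3→18) → #212212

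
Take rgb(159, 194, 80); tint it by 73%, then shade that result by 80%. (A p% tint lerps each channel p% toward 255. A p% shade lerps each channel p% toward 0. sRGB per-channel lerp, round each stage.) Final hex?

#2E302A

Per channel, c → c + 0.73(255 − c):
  R: 159 + 70.08 = 229.08 → 229
  G: 194 + 44.53 = 238.53 → 239
  B: 80 + 0.73×(255−80) = 80 + 127.75 = 207.75 → 208
After the tint: rgb(229, 239, 208) = #E5EFD0.
Per channel, c → c + 0.8(0 − c):
  R: 229 − 183.2 = 45.8 → 46
  G: 239 − 191.2 = 47.8 → 48
  B: 208 + 0.8×(0−208) = 208 − 166.4 = 41.6 → 42
rgb(46, 48, 42) = #2E302A.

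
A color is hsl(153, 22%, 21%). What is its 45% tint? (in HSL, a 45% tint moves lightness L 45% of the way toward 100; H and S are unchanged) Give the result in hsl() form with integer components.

hsl(153, 22%, 57%)

L moves 45% from 21 toward 100: 21 + 35.55 = 56.55 → 57.
H and S are unchanged.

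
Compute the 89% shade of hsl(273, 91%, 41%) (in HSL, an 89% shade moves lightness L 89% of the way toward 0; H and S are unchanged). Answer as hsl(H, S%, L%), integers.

hsl(273, 91%, 5%)

L moves 89% from 41 toward 0: 41 − 36.49 = 4.51 → 5.
H and S are unchanged.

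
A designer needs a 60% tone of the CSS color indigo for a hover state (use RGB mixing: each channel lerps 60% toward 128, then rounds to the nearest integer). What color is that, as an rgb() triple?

CSS indigo is rgb(75, 0, 130).
Per channel, c → c + 0.6(128 − c):
  R: 75 + 31.8 = 106.8 → 107
  G: 0 + 76.8 = 76.8 → 77
  B: 130 + 0.6×(128−130) = 130 − 1.2 = 128.8 → 129

rgb(107, 77, 129)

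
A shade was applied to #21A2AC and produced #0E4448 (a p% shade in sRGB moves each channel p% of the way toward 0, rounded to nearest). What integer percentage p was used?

58%

#21A2AC is rgb(33, 162, 172); #0E4448 is rgb(14, 68, 72).
On the B channel (widest range): 72 ≈ 172 + (p/100)(0 − 172), so p ≈ 100×(72 − 172)/(0 − 172) = -10000/-172 = 58.14.
p = 58 reproduces all three channels after rounding.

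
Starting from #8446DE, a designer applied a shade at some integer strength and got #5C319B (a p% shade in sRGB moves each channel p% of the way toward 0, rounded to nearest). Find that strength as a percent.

30%

#8446DE is rgb(132, 70, 222); #5C319B is rgb(92, 49, 155).
On the B channel (widest range): 155 ≈ 222 + (p/100)(0 − 222), so p ≈ 100×(155 − 222)/(0 − 222) = -6700/-222 = 30.18.
p = 30 reproduces all three channels after rounding.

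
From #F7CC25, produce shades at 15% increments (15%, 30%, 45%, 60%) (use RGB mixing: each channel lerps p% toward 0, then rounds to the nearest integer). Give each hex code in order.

#D2AD1F, #AD8F1A, #887014, #63520F

#F7CC25 is rgb(247, 204, 37).
15%: (247 − 37.05 = 209.95→210, 204 − 30.6 = 173.4→173, 37 − 5.55 = 31.45→31) → #D2AD1F
30%: (247 − 74.1 = 172.9→173, 204 − 61.2 = 142.8→143, 37 − 11.1 = 25.9→26) → #AD8F1A
45%: (247 − 111.15 = 135.85→136, 204 − 91.8 = 112.2→112, 37 − 16.65 = 20.35→20) → #887014
60%: (247 − 148.2 = 98.8→99, 204 − 122.4 = 81.6→82, 37 − 22.2 = 14.8→15) → #63520F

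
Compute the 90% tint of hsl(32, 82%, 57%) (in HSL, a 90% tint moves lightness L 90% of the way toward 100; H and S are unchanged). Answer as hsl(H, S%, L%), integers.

hsl(32, 82%, 96%)

L moves 90% from 57 toward 100: 57 + 38.7 = 95.7 → 96.
H and S are unchanged.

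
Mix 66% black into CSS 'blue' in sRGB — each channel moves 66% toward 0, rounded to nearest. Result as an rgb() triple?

rgb(0, 0, 87)

CSS blue is rgb(0, 0, 255).
A 66% shade moves each channel 66% toward 0:
  R: 0 + 0.66×(0−0) = 0 + 0 = 0 → 0
  G: 0 + 0.66×(0−0) = 0 + 0 = 0 → 0
  B: 255 − 168.3 = 86.7 → 87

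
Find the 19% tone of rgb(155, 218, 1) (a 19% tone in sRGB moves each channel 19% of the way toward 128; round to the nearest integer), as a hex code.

#96c919

A 19% tone moves each channel 19% toward 128:
  R: 155 + 0.19×(128−155) = 155 − 5.13 = 149.87 → 150
  G: 218 + 0.19×(128−218) = 218 − 17.1 = 200.9 → 201
  B: 1 + 0.19×(128−1) = 1 + 24.13 = 25.13 → 25
rgb(150, 201, 25) = #96c919.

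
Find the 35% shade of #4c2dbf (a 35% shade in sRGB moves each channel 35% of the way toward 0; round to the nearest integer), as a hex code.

#311d7c

#4c2dbf is rgb(76, 45, 191).
A 35% shade moves each channel 35% toward 0:
  R: 76 + 0.35×(0−76) = 76 − 26.6 = 49.4 → 49
  G: 45 + 0.35×(0−45) = 45 − 15.75 = 29.25 → 29
  B: 191 + 0.35×(0−191) = 191 − 66.85 = 124.15 → 124
rgb(49, 29, 124) = #311d7c.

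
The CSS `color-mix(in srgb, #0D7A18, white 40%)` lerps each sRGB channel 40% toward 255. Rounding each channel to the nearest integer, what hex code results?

#0D7A18 is rgb(13, 122, 24).
Per channel, c → c + 0.4(255 − c):
  R: 13 + 96.8 = 109.8 → 110
  G: 122 + 0.4×(255−122) = 122 + 53.2 = 175.2 → 175
  B: 24 + 0.4×(255−24) = 24 + 92.4 = 116.4 → 116
rgb(110, 175, 116) = #6EAF74.

#6EAF74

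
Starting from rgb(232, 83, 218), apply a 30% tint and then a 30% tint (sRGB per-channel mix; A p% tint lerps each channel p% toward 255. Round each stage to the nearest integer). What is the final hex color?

#f4abed

A 30% tint moves each channel 30% toward 255:
  R: 232 + 6.9 = 238.9 → 239
  G: 83 + 0.3×(255−83) = 83 + 51.6 = 134.6 → 135
  B: 218 + 0.3×(255−218) = 218 + 11.1 = 229.1 → 229
After the tint: rgb(239, 135, 229) = #ef87e5.
A 30% tint moves each channel 30% toward 255:
  R: 239 + 4.8 = 243.8 → 244
  G: 135 + 0.3×(255−135) = 135 + 36 = 171 → 171
  B: 229 + 0.3×(255−229) = 229 + 7.8 = 236.8 → 237
rgb(244, 171, 237) = #f4abed.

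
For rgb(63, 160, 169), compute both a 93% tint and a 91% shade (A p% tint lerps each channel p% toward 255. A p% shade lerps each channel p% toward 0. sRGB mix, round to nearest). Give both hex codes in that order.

#f2f8f9, #060e0f

93% tint:
  R: 63 + 0.93×(255−63) = 63 + 178.56 = 241.56 → 242
  G: 160 + 88.35 = 248.35 → 248
  B: 169 + 79.98 = 248.98 → 249
  → #f2f8f9
91% shade:
  R: 63 + 0.91×(0−63) = 63 − 57.33 = 5.67 → 6
  G: 160 + 0.91×(0−160) = 160 − 145.6 = 14.4 → 14
  B: 169 + 0.91×(0−169) = 169 − 153.79 = 15.21 → 15
  → #060e0f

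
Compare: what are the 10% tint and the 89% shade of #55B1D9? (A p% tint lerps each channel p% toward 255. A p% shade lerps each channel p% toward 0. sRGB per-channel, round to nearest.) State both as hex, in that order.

#66B9DD, #091318

#55B1D9 is rgb(85, 177, 217).
10% tint:
  R: 85 + 17 = 102 → 102
  G: 177 + 0.1×(255−177) = 177 + 7.8 = 184.8 → 185
  B: 217 + 3.8 = 220.8 → 221
  → #66B9DD
89% shade:
  R: 85 + 0.89×(0−85) = 85 − 75.65 = 9.35 → 9
  G: 177 + 0.89×(0−177) = 177 − 157.53 = 19.47 → 19
  B: 217 − 193.13 = 23.87 → 24
  → #091318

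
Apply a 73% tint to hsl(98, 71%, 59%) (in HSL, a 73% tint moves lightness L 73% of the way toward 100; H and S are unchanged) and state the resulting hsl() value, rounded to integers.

hsl(98, 71%, 89%)

L moves 73% from 59 toward 100: 59 + 29.93 = 88.93 → 89.
H and S are unchanged.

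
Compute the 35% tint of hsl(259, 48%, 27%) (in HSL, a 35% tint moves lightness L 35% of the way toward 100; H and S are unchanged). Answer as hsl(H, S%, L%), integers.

L moves 35% from 27 toward 100: 27 + 25.55 = 52.55 → 53.
H and S are unchanged.

hsl(259, 48%, 53%)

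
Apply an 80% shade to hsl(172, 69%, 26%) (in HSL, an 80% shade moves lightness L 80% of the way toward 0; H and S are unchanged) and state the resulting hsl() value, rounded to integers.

L moves 80% from 26 toward 0: 26 − 20.8 = 5.2 → 5.
H and S are unchanged.

hsl(172, 69%, 5%)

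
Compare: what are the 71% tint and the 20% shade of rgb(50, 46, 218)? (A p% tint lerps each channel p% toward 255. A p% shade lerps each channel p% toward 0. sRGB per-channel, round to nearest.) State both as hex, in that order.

71% tint:
  R: 50 + 145.55 = 195.55 → 196
  G: 46 + 0.71×(255−46) = 46 + 148.39 = 194.39 → 194
  B: 218 + 26.27 = 244.27 → 244
  → #C4C2F4
20% shade:
  R: 50 + 0.2×(0−50) = 50 − 10 = 40 → 40
  G: 46 + 0.2×(0−46) = 46 − 9.2 = 36.8 → 37
  B: 218 + 0.2×(0−218) = 218 − 43.6 = 174.4 → 174
  → #2825AE

#C4C2F4, #2825AE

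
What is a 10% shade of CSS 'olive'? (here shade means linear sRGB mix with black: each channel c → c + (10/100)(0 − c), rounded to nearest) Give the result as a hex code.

#737300

CSS olive is rgb(128, 128, 0).
Per channel, c → c + 0.1(0 − c):
  R: 128 + 0.1×(0−128) = 128 − 12.8 = 115.2 → 115
  G: 128 + 0.1×(0−128) = 128 − 12.8 = 115.2 → 115
  B: 0 + 0.1×(0−0) = 0 + 0 = 0 → 0
rgb(115, 115, 0) = #737300.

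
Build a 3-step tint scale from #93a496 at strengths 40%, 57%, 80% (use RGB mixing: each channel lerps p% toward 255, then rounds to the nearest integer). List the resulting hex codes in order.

#bec8c0, #d1d8d2, #e9edea

#93a496 is rgb(147, 164, 150).
40%: (147 + 43.2 = 190.2→190, 164 + 36.4 = 200.4→200, 150 + 42 = 192→192) → #bec8c0
57%: (147 + 61.56 = 208.56→209, 164 + 51.87 = 215.87→216, 150 + 59.85 = 209.85→210) → #d1d8d2
80%: (147 + 86.4 = 233.4→233, 164 + 72.8 = 236.8→237, 150 + 84 = 234→234) → #e9edea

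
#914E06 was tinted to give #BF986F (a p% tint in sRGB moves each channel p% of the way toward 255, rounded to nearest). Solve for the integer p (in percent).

42%

#914E06 is rgb(145, 78, 6); #BF986F is rgb(191, 152, 111).
On the B channel (widest range): 111 ≈ 6 + (p/100)(255 − 6), so p ≈ 100×(111 − 6)/(255 − 6) = 10500/249 = 42.17.
p = 42 reproduces all three channels after rounding.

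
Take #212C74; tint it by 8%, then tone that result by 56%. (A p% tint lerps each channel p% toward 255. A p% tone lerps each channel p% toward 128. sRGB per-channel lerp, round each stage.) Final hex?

#5E6380

#212C74 is rgb(33, 44, 116).
Lerp each channel 8% toward 255:
  R: 33 + 0.08×(255−33) = 33 + 17.76 = 50.76 → 51
  G: 44 + 0.08×(255−44) = 44 + 16.88 = 60.88 → 61
  B: 116 + 0.08×(255−116) = 116 + 11.12 = 127.12 → 127
After the tint: rgb(51, 61, 127) = #333D7F.
Lerp each channel 56% toward 128:
  R: 51 + 43.12 = 94.12 → 94
  G: 61 + 37.52 = 98.52 → 99
  B: 127 + 0.56 = 127.56 → 128
rgb(94, 99, 128) = #5E6380.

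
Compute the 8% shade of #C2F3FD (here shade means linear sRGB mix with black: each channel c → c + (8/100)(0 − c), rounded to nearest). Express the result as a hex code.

#B2E0E9

#C2F3FD is rgb(194, 243, 253).
Lerp each channel 8% toward 0:
  R: 194 − 15.52 = 178.48 → 178
  G: 243 + 0.08×(0−243) = 243 − 19.44 = 223.56 → 224
  B: 253 + 0.08×(0−253) = 253 − 20.24 = 232.76 → 233
rgb(178, 224, 233) = #B2E0E9.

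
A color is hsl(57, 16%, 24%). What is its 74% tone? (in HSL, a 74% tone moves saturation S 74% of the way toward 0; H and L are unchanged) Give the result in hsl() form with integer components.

hsl(57, 4%, 24%)

S moves 74% from 16 toward 0: 16 − 11.84 = 4.16 → 4.
H and L are unchanged.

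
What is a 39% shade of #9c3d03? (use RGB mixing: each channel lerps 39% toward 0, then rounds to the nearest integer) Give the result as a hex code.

#9c3d03 is rgb(156, 61, 3).
Lerp each channel 39% toward 0:
  R: 156 + 0.39×(0−156) = 156 − 60.84 = 95.16 → 95
  G: 61 − 23.79 = 37.21 → 37
  B: 3 + 0.39×(0−3) = 3 − 1.17 = 1.83 → 2
rgb(95, 37, 2) = #5f2502.

#5f2502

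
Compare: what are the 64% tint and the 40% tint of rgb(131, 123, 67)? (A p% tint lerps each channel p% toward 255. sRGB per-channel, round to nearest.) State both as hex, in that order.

64% tint:
  R: 131 + 79.36 = 210.36 → 210
  G: 123 + 0.64×(255−123) = 123 + 84.48 = 207.48 → 207
  B: 67 + 120.32 = 187.32 → 187
  → #D2CFBB
40% tint:
  R: 131 + 0.4×(255−131) = 131 + 49.6 = 180.6 → 181
  G: 123 + 52.8 = 175.8 → 176
  B: 67 + 0.4×(255−67) = 67 + 75.2 = 142.2 → 142
  → #B5B08E

#D2CFBB, #B5B08E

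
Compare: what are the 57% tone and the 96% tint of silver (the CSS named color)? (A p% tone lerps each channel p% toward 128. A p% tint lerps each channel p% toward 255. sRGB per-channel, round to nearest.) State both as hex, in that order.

#9c9c9c, #fcfcfc

CSS silver is rgb(192, 192, 192).
57% tone:
  R: 192 + 0.57×(128−192) = 192 − 36.48 = 155.52 → 156
  G: 192 + 0.57×(128−192) = 192 − 36.48 = 155.52 → 156
  B: 192 + 0.57×(128−192) = 192 − 36.48 = 155.52 → 156
  → #9c9c9c
96% tint:
  R: 192 + 60.48 = 252.48 → 252
  G: 192 + 0.96×(255−192) = 192 + 60.48 = 252.48 → 252
  B: 192 + 60.48 = 252.48 → 252
  → #fcfcfc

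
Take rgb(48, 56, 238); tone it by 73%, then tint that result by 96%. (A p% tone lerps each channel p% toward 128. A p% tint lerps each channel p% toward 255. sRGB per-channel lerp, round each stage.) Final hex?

Per channel, c → c + 0.73(128 − c):
  R: 48 + 0.73×(128−48) = 48 + 58.4 = 106.4 → 106
  G: 56 + 0.73×(128−56) = 56 + 52.56 = 108.56 → 109
  B: 238 − 80.3 = 157.7 → 158
After the tone: rgb(106, 109, 158) = #6a6d9e.
Lerp each channel 96% toward 255:
  R: 106 + 143.04 = 249.04 → 249
  G: 109 + 140.16 = 249.16 → 249
  B: 158 + 0.96×(255−158) = 158 + 93.12 = 251.12 → 251
rgb(249, 249, 251) = #f9f9fb.

#f9f9fb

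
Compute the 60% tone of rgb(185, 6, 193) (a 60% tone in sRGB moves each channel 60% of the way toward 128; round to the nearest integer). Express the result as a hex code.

Per channel, c → c + 0.6(128 − c):
  R: 185 − 34.2 = 150.8 → 151
  G: 6 + 0.6×(128−6) = 6 + 73.2 = 79.2 → 79
  B: 193 + 0.6×(128−193) = 193 − 39 = 154 → 154
rgb(151, 79, 154) = #974f9a.

#974f9a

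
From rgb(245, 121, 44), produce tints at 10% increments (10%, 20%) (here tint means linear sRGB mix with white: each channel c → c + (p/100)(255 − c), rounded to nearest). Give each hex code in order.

#f68641, #f79456

10%: (245 + 1 = 246→246, 121 + 13.4 = 134.4→134, 44 + 21.1 = 65.1→65) → #f68641
20%: (245 + 2 = 247→247, 121 + 26.8 = 147.8→148, 44 + 42.2 = 86.2→86) → #f79456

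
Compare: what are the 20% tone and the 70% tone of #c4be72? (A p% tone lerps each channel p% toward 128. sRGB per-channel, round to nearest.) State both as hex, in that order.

#b6b275, #94937c

#c4be72 is rgb(196, 190, 114).
20% tone:
  R: 196 + 0.2×(128−196) = 196 − 13.6 = 182.4 → 182
  G: 190 − 12.4 = 177.6 → 178
  B: 114 + 0.2×(128−114) = 114 + 2.8 = 116.8 → 117
  → #b6b275
70% tone:
  R: 196 + 0.7×(128−196) = 196 − 47.6 = 148.4 → 148
  G: 190 − 43.4 = 146.6 → 147
  B: 114 + 0.7×(128−114) = 114 + 9.8 = 123.8 → 124
  → #94937c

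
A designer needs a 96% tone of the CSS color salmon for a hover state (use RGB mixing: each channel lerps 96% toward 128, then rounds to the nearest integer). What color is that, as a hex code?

#85807F

CSS salmon is rgb(250, 128, 114).
Per channel, c → c + 0.96(128 − c):
  R: 250 + 0.96×(128−250) = 250 − 117.12 = 132.88 → 133
  G: 128 + 0 = 128 → 128
  B: 114 + 0.96×(128−114) = 114 + 13.44 = 127.44 → 127
rgb(133, 128, 127) = #85807F.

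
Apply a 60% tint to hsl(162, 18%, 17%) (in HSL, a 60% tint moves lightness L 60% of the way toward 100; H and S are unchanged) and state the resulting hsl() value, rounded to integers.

L moves 60% from 17 toward 100: 17 + 49.8 = 66.8 → 67.
H and S are unchanged.

hsl(162, 18%, 67%)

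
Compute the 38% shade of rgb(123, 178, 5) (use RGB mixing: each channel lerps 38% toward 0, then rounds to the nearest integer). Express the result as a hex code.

#4C6E03

Lerp each channel 38% toward 0:
  R: 123 − 46.74 = 76.26 → 76
  G: 178 − 67.64 = 110.36 → 110
  B: 5 + 0.38×(0−5) = 5 − 1.9 = 3.1 → 3
rgb(76, 110, 3) = #4C6E03.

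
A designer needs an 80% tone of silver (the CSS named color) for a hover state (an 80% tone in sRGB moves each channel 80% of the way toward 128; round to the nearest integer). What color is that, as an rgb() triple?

rgb(141, 141, 141)

CSS silver is rgb(192, 192, 192).
Per channel, c → c + 0.8(128 − c):
  R: 192 − 51.2 = 140.8 → 141
  G: 192 + 0.8×(128−192) = 192 − 51.2 = 140.8 → 141
  B: 192 − 51.2 = 140.8 → 141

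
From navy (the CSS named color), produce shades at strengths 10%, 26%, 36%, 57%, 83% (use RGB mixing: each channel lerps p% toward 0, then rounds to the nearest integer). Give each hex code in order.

CSS navy is rgb(0, 0, 128).
10%: (0→0, 0→0, 128 − 12.8 = 115.2→115) → #000073
26%: (0→0, 0→0, 128 − 33.28 = 94.72→95) → #00005F
36%: (0→0, 0→0, 128 − 46.08 = 81.92→82) → #000052
57%: (0→0, 0→0, 128 − 72.96 = 55.04→55) → #000037
83%: (0→0, 0→0, 128 − 106.24 = 21.76→22) → #000016

#000073, #00005F, #000052, #000037, #000016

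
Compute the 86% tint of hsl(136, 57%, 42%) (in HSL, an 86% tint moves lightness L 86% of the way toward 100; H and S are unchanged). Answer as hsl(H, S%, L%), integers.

hsl(136, 57%, 92%)

L moves 86% from 42 toward 100: 42 + 49.88 = 91.88 → 92.
H and S are unchanged.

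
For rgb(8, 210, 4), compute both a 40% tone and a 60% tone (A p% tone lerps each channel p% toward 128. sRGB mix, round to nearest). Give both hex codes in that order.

#38b136, #50a14e

40% tone:
  R: 8 + 48 = 56 → 56
  G: 210 + 0.4×(128−210) = 210 − 32.8 = 177.2 → 177
  B: 4 + 0.4×(128−4) = 4 + 49.6 = 53.6 → 54
  → #38b136
60% tone:
  R: 8 + 72 = 80 → 80
  G: 210 + 0.6×(128−210) = 210 − 49.2 = 160.8 → 161
  B: 4 + 0.6×(128−4) = 4 + 74.4 = 78.4 → 78
  → #50a14e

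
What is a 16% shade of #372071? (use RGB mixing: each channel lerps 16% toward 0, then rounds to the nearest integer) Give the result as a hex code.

#372071 is rgb(55, 32, 113).
A 16% shade moves each channel 16% toward 0:
  R: 55 − 8.8 = 46.2 → 46
  G: 32 − 5.12 = 26.88 → 27
  B: 113 + 0.16×(0−113) = 113 − 18.08 = 94.92 → 95
rgb(46, 27, 95) = #2e1b5f.

#2e1b5f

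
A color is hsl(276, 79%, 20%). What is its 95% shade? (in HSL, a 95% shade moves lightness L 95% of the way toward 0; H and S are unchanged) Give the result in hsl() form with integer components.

hsl(276, 79%, 1%)

L moves 95% from 20 toward 0: 20 − 19 = 1 → 1.
H and S are unchanged.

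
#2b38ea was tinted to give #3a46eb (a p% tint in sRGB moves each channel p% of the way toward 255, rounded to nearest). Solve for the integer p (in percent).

#2b38ea is rgb(43, 56, 234); #3a46eb is rgb(58, 70, 235).
On the R channel (widest range): 58 ≈ 43 + (p/100)(255 − 43), so p ≈ 100×(58 − 43)/(255 − 43) = 1500/212 = 7.08.
p = 7 reproduces all three channels after rounding.

7%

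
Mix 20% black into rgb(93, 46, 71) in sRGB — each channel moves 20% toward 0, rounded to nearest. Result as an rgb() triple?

Per channel, c → c + 0.2(0 − c):
  R: 93 − 18.6 = 74.4 → 74
  G: 46 − 9.2 = 36.8 → 37
  B: 71 − 14.2 = 56.8 → 57

rgb(74, 37, 57)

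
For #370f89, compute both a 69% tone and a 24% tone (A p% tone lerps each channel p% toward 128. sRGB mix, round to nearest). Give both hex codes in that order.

#695d83, #492a87

#370f89 is rgb(55, 15, 137).
69% tone:
  R: 55 + 0.69×(128−55) = 55 + 50.37 = 105.37 → 105
  G: 15 + 0.69×(128−15) = 15 + 77.97 = 92.97 → 93
  B: 137 − 6.21 = 130.79 → 131
  → #695d83
24% tone:
  R: 55 + 17.52 = 72.52 → 73
  G: 15 + 27.12 = 42.12 → 42
  B: 137 − 2.16 = 134.84 → 135
  → #492a87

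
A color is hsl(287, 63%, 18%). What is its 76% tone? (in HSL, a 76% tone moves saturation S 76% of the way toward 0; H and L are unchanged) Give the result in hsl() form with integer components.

S moves 76% from 63 toward 0: 63 − 47.88 = 15.12 → 15.
H and L are unchanged.

hsl(287, 15%, 18%)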